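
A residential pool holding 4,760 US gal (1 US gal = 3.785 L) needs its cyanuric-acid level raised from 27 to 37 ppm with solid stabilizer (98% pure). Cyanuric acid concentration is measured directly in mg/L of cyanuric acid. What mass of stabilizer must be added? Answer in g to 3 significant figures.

184 g

Volume: 4,760 US gal × 3.785 L/gal = 18,017 L.
CYA to add: (37 − 27) = 10 mg/L × 18,017 L = 180.2 g cyanuric acid.
At 98% purity: 180.2 / 0.98 = 183.8 g product.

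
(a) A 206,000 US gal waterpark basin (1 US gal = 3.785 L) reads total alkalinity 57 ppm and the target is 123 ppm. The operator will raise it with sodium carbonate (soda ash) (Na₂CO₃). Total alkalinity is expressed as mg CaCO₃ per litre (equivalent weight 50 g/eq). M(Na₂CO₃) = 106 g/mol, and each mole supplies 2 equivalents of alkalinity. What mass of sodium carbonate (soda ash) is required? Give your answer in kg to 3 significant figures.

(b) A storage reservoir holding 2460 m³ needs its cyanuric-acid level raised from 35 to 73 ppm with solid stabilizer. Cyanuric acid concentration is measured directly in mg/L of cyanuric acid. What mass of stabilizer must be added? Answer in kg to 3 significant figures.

(a) 54.5 kg; (b) 93.5 kg

(a) Volume: 206,000 US gal × 3.785 L/gal = 779,710 L.
(a) Alkalinity to add: (123 − 57) = 66 mg/L as CaCO₃ × 779,710 L = 51,460 g as CaCO₃.
(a) Equivalents: 51,460 g ÷ 50 g/eq = 1029 eq.
(a) Each mole of Na₂CO₃ supplies 2 eq, so 1029 / 2 = 514.6 mol.
(a) Mass: 514.6 mol × 106 g/mol = 54,550 g.

(b) Volume: 2460 m³ = 2,460,000 L.
(b) CYA to add: (73 − 35) = 38 mg/L × 2,460,000 L = 93,480 g cyanuric acid.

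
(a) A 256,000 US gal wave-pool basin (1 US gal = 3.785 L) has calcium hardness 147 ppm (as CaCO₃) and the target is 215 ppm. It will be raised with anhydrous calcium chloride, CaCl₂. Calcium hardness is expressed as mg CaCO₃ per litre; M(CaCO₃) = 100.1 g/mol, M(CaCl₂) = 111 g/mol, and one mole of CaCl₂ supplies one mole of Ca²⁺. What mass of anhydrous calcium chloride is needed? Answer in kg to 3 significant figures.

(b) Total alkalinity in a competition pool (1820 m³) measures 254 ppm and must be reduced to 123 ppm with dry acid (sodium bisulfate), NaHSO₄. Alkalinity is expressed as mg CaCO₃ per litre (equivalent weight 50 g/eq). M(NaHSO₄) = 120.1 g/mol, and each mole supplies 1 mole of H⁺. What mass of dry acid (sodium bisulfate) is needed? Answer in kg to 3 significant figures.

(a) 73.1 kg; (b) 573 kg

(a) Volume: 256,000 US gal × 3.785 L/gal = 968,960 L.
(a) Hardness to add: (215 − 147) = 68 mg/L as CaCO₃ × 968,960 L = 65,890 g as CaCO₃.
(a) Moles of Ca²⁺ (1 mol Ca²⁺ ≡ 1 mol CaCO₃): 65,890 / 100.1 g/mol = 658.2 mol.
(a) Mass of CaCl₂: 658.2 × 111 = 73,060 g.

(b) Volume: 1820 m³ = 1,820,000 L.
(b) Alkalinity to neutralize: (254 − 123) = 131 mg/L as CaCO₃ × 1,820,000 L = 238,400 g as CaCO₃.
(b) Equivalents of H⁺ required: 238,400 ÷ 50 g/eq = 4768 eq = 4768 mol NaHSO₄.
(b) Mass of NaHSO₄: 4768 × 120.1 = 572,700 g.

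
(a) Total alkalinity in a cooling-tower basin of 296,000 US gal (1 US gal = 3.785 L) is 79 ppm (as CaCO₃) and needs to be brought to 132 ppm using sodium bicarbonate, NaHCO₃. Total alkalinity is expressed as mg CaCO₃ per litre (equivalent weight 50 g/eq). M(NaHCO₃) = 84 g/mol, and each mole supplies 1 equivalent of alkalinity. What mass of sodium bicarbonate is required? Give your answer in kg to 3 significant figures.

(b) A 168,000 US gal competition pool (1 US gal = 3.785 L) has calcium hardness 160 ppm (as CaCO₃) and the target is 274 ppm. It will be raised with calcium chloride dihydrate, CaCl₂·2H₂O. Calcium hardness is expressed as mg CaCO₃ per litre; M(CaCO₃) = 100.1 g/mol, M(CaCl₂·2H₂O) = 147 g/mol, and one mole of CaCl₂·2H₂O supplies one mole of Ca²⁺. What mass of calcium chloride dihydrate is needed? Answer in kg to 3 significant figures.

(a) Volume: 296,000 US gal × 3.785 L/gal = 1,120,360 L.
(a) Alkalinity to add: (132 − 79) = 53 mg/L as CaCO₃ × 1,120,360 L = 59,380 g as CaCO₃.
(a) Equivalents: 59,380 g ÷ 50 g/eq = 1188 eq.
(a) NaHCO₃ supplies 1 eq per mole → 1188 mol.
(a) Mass: 1188 mol × 84 g/mol = 99,760 g.

(b) Volume: 168,000 US gal × 3.785 L/gal = 635,880 L.
(b) Hardness to add: (274 − 160) = 114 mg/L as CaCO₃ × 635,880 L = 72,490 g as CaCO₃.
(b) Moles of Ca²⁺ (1 mol Ca²⁺ ≡ 1 mol CaCO₃): 72,490 / 100.1 g/mol = 724.2 mol.
(b) Mass of CaCl₂·2H₂O: 724.2 × 147 = 106,500 g.

(a) 99.8 kg; (b) 106 kg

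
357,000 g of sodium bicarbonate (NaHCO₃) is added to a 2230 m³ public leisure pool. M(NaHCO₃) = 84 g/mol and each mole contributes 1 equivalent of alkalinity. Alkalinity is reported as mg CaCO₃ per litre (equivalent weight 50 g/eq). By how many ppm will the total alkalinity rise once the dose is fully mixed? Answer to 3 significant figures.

Volume: 2230 m³ = 2,230,000 L.
Moles of NaHCO₃: 357,000 g ÷ 84 g/mol = 4250 mol → 4250 eq of alkalinity.
As CaCO₃: 4250 eq × 50 g/eq = 212,500 g.
Rise: 212,500 g / 2,230,000 L × 1000 = 95.29 mg/L.

95.3 ppm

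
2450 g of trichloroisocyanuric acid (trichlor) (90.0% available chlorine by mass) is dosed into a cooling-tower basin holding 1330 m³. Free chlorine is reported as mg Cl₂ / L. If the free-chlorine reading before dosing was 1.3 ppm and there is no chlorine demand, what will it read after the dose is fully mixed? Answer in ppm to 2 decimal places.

2.96 ppm

Volume: 1330 m³ = 1,330,000 L.
Available chlorine delivered: 2450 g × 0.9 = 2205 g as Cl₂.
Concentration rise: 2205 g / 1,330,000 L = 1.658 mg/L = 1.66 ppm.
Final FC: 1.3 + 1.66 = 2.96 ppm.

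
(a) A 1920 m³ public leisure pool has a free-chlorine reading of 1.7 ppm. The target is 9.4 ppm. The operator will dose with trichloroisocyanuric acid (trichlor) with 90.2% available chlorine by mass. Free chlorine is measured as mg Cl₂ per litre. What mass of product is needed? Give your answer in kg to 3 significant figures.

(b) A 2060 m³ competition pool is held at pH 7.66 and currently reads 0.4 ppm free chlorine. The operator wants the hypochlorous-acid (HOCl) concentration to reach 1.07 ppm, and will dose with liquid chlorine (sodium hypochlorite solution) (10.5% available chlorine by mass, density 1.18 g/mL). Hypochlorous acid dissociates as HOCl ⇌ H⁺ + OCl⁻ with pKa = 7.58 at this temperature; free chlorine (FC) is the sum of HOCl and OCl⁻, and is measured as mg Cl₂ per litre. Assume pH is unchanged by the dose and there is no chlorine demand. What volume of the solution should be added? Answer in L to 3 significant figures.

(a) 16.4 kg; (b) 32.5 L

(a) Volume: 1920 m³ = 1,920,000 L.
(a) Chlorine deficit: 9.4 − 1.7 = 7.7 ppm = 7.7 mg/L as Cl₂.
(a) Cl₂ equivalent needed: 7.7 mg/L × 1,920,000 L = 14,780,000 mg = 14,780 g.
(a) Product at 90.2% available chlorine: 14,780 / 0.902 = 16,390 g.

(b) Volume: 2060 m³ = 2,060,000 L.
(b) [OCl⁻]/[HOCl] = 10^(pH − pKa) = 10^(7.66 − 7.58) = 1.202; fraction as HOCl = 1/(1 + 1.202) = 0.4541.
(b) Free chlorine required for 1.07 ppm HOCl: 1.07 / 0.4541 = 2.356 ppm.
(b) FC to add: 2.356 − 0.4 = 1.956 mg/L as Cl₂.
(b) Cl₂ equivalent: 1.956 mg/L × 2,060,000 L = 4030 g.
(b) Product at 10.5% available Cl: 4030 / 0.105 = 38,380 g.
(b) Volume: 38,380 g ÷ 1.18 g/mL = 32,530 mL.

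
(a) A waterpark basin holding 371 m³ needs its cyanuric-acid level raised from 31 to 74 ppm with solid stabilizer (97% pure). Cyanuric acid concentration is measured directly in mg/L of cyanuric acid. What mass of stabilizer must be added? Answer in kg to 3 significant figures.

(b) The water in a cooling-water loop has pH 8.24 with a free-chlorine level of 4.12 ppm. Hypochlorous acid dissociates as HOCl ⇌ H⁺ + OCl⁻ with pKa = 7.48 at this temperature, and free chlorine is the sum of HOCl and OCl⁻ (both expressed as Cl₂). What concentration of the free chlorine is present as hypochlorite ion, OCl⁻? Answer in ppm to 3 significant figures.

(a) 16.4 kg; (b) 3.51 ppm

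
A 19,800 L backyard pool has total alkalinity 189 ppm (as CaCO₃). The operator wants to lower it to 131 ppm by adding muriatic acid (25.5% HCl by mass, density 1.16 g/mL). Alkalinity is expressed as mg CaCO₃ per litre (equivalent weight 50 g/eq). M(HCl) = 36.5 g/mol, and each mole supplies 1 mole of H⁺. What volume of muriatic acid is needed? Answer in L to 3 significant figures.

2.83 L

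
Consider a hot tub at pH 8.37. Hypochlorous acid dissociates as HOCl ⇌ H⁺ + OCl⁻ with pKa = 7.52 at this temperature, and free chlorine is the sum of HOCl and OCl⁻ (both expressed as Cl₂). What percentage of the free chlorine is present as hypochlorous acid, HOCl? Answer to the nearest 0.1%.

12.4%

[OCl⁻]/[HOCl] = 10^(pH − pKa) = 10^(8.37 − 7.52) = 10^0.85 = 7.079.
Fraction as HOCl = 1 / (1 + 7.079) = 0.1238.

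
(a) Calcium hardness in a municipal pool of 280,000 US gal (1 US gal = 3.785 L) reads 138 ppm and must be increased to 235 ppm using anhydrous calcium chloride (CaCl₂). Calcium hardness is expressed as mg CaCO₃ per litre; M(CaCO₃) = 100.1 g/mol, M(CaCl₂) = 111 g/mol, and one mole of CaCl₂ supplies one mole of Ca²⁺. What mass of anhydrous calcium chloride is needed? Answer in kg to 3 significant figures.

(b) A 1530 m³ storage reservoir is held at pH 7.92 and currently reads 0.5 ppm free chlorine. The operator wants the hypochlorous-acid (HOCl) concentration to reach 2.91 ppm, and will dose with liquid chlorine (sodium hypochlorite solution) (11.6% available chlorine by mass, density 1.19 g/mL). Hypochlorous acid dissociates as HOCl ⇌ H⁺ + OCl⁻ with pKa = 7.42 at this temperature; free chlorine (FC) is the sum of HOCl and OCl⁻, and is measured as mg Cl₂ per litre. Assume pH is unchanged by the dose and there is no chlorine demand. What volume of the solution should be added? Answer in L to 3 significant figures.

(a) 114 kg; (b) 129 L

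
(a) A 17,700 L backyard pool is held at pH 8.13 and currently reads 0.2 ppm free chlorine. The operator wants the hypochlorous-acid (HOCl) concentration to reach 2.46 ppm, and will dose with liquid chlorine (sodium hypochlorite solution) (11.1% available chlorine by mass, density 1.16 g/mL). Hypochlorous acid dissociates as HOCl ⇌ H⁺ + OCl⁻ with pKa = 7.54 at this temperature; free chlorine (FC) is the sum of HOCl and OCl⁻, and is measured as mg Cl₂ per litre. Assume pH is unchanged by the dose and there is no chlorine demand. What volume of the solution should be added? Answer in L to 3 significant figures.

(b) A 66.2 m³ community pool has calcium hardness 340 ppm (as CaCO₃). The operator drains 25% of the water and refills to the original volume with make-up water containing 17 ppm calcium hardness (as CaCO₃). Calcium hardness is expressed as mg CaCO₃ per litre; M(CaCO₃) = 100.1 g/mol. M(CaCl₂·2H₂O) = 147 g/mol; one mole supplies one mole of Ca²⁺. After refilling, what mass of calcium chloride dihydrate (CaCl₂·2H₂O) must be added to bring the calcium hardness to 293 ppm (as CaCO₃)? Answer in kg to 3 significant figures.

(a) [OCl⁻]/[HOCl] = 10^(pH − pKa) = 10^(8.13 − 7.54) = 3.89; fraction as HOCl = 1/(1 + 3.89) = 0.2045.
(a) Free chlorine required for 2.46 ppm HOCl: 2.46 / 0.2045 = 12.03 ppm.
(a) FC to add: 12.03 − 0.2 = 11.83 mg/L as Cl₂.
(a) Cl₂ equivalent: 11.83 mg/L × 17,700 L = 209.4 g.
(a) Product at 11.1% available Cl: 209.4 / 0.111 = 1886 g.
(a) Volume: 1886 g ÷ 1.16 g/mL = 1626 mL.

(b) Volume: 66.2 m³ = 66,200 L.
(b) After draining 25% and refilling: 340 × 0.75 + 17 × 0.25 = 259.25 ppm.
(b) Deficit to target: 293 − 259.25 = 33.75 mg/L.
(b) As CaCO₃: 33.75 mg/L × 66,200 L = 2234 g; ÷ 100.1 = 22.32 mol Ca²⁺.
(b) Mass: 22.32 × 147 = 3281 g.

(a) 1.63 L; (b) 3.28 kg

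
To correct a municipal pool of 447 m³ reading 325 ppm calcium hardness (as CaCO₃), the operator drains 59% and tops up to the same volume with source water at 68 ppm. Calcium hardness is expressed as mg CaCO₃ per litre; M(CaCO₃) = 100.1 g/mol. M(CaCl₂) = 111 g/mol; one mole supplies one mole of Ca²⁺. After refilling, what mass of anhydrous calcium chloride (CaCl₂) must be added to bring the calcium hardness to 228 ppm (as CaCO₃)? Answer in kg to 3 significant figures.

27.1 kg

Volume: 447 m³ = 447,000 L.
After draining 59% and refilling: 325 × 0.41 + 68 × 0.59 = 173.37 ppm.
Deficit to target: 228 − 173.37 = 54.63 mg/L.
As CaCO₃: 54.63 mg/L × 447,000 L = 24,420 g; ÷ 100.1 = 244 mol Ca²⁺.
Mass: 244 × 111 = 27,080 g.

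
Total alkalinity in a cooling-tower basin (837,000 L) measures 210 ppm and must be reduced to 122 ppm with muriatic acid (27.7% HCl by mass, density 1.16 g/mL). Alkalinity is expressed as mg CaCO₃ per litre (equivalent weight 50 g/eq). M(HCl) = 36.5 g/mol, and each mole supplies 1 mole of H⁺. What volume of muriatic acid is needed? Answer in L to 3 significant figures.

Alkalinity to neutralize: (210 − 122) = 88 mg/L as CaCO₃ × 837,000 L = 73,660 g as CaCO₃.
Equivalents of H⁺ required: 73,660 ÷ 50 g/eq = 1473 eq = 1473 mol HCl.
Mass of HCl: 1473 × 36.5 = 53,770 g.
Mass of 27.7% solution: 53,770 / 0.277 = 194,100 g.
Volume: 194,100 g ÷ 1.16 g/mL = 167,300 mL.

167 L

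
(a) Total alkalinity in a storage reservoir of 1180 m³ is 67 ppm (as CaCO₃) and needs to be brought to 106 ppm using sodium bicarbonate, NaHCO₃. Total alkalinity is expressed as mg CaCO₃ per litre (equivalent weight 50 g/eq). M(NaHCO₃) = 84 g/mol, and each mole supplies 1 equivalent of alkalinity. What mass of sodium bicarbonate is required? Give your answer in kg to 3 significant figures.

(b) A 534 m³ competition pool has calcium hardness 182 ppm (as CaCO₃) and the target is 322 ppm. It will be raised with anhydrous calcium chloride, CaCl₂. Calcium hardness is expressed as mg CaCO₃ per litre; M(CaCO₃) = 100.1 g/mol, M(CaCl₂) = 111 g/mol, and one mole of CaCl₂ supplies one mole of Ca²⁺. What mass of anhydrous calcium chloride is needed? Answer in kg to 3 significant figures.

(a) 77.3 kg; (b) 82.9 kg

(a) Volume: 1180 m³ = 1,180,000 L.
(a) Alkalinity to add: (106 − 67) = 39 mg/L as CaCO₃ × 1,180,000 L = 46,020 g as CaCO₃.
(a) Equivalents: 46,020 g ÷ 50 g/eq = 920.4 eq.
(a) NaHCO₃ supplies 1 eq per mole → 920.4 mol.
(a) Mass: 920.4 mol × 84 g/mol = 77,310 g.

(b) Volume: 534 m³ = 534,000 L.
(b) Hardness to add: (322 − 182) = 140 mg/L as CaCO₃ × 534,000 L = 74,760 g as CaCO₃.
(b) Moles of Ca²⁺ (1 mol Ca²⁺ ≡ 1 mol CaCO₃): 74,760 / 100.1 g/mol = 746.9 mol.
(b) Mass of CaCl₂: 746.9 × 111 = 82,900 g.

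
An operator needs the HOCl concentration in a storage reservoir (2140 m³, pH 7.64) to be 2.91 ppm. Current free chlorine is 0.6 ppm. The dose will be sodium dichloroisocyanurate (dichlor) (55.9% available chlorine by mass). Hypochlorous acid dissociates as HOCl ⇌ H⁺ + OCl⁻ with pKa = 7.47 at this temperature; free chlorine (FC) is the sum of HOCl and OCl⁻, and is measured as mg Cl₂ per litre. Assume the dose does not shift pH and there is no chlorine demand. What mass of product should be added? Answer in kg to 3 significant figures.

25.3 kg

Volume: 2140 m³ = 2,140,000 L.
[OCl⁻]/[HOCl] = 10^(pH − pKa) = 10^(7.64 − 7.47) = 1.479; fraction as HOCl = 1/(1 + 1.479) = 0.4034.
Free chlorine required for 2.91 ppm HOCl: 2.91 / 0.4034 = 7.214 ppm.
FC to add: 7.214 − 0.6 = 6.614 mg/L as Cl₂.
Cl₂ equivalent: 6.614 mg/L × 2,140,000 L = 14,150 g.
Product at 55.9% available Cl: 14,150 / 0.559 = 25,320 g.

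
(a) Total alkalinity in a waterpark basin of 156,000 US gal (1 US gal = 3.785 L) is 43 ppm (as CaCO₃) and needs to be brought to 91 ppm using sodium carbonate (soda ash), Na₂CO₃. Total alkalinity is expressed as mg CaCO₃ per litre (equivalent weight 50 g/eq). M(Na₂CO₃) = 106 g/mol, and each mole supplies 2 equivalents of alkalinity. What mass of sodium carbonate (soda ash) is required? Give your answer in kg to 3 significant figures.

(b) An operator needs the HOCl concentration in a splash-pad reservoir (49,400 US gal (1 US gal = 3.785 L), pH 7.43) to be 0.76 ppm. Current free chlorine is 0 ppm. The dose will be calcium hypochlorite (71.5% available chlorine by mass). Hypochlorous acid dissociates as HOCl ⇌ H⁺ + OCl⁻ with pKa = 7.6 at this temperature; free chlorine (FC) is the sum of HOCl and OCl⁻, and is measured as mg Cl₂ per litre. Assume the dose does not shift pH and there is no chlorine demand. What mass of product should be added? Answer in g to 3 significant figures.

(a) Volume: 156,000 US gal × 3.785 L/gal = 590,460 L.
(a) Alkalinity to add: (91 − 43) = 48 mg/L as CaCO₃ × 590,460 L = 28,340 g as CaCO₃.
(a) Equivalents: 28,340 g ÷ 50 g/eq = 566.8 eq.
(a) Each mole of Na₂CO₃ supplies 2 eq, so 566.8 / 2 = 283.4 mol.
(a) Mass: 283.4 mol × 106 g/mol = 30,040 g.

(b) Volume: 49,400 US gal × 3.785 L/gal = 186,979 L.
(b) [OCl⁻]/[HOCl] = 10^(pH − pKa) = 10^(7.43 − 7.6) = 0.6761; fraction as HOCl = 1/(1 + 0.6761) = 0.5966.
(b) Free chlorine required for 0.76 ppm HOCl: 0.76 / 0.5966 = 1.274 ppm.
(b) FC to add: 1.274 − 0 = 1.274 mg/L as Cl₂.
(b) Cl₂ equivalent: 1.274 mg/L × 186,979 L = 238.2 g.
(b) Product at 71.5% available Cl: 238.2 / 0.715 = 333.1 g.

(a) 30.0 kg; (b) 333 g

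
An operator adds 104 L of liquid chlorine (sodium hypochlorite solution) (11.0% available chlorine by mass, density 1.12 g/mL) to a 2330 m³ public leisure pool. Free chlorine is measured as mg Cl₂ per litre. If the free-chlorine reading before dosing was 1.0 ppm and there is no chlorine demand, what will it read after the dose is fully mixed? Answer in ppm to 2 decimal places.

6.50 ppm

Volume: 2330 m³ = 2,330,000 L.
Mass of solution: 104 L × 1000 mL/L × 1.12 g/mL = 116,500 g.
Available chlorine delivered: 116,500 g × 0.11 = 12,810 g as Cl₂.
Concentration rise: 12,810 g / 2,330,000 L = 5.499 mg/L = 5.50 ppm.
Final FC: 1.0 + 5.50 = 6.50 ppm.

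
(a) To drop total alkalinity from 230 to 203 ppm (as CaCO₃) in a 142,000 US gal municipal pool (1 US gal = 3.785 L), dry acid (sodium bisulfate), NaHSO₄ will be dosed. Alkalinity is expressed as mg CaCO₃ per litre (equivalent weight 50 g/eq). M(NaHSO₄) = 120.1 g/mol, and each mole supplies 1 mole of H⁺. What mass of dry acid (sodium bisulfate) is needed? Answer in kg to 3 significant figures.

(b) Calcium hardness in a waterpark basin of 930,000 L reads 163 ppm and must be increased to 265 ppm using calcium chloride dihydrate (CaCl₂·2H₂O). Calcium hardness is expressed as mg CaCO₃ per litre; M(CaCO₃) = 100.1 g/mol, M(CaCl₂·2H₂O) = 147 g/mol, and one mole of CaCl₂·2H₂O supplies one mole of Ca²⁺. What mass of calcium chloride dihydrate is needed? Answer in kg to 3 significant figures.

(a) Volume: 142,000 US gal × 3.785 L/gal = 537,470 L.
(a) Alkalinity to neutralize: (230 − 203) = 27 mg/L as CaCO₃ × 537,470 L = 14,510 g as CaCO₃.
(a) Equivalents of H⁺ required: 14,510 ÷ 50 g/eq = 290.2 eq = 290.2 mol NaHSO₄.
(a) Mass of NaHSO₄: 290.2 × 120.1 = 34,860 g.

(b) Hardness to add: (265 − 163) = 102 mg/L as CaCO₃ × 930,000 L = 94,860 g as CaCO₃.
(b) Moles of Ca²⁺ (1 mol Ca²⁺ ≡ 1 mol CaCO₃): 94,860 / 100.1 g/mol = 947.7 mol.
(b) Mass of CaCl₂·2H₂O: 947.7 × 147 = 139,300 g.

(a) 34.9 kg; (b) 139 kg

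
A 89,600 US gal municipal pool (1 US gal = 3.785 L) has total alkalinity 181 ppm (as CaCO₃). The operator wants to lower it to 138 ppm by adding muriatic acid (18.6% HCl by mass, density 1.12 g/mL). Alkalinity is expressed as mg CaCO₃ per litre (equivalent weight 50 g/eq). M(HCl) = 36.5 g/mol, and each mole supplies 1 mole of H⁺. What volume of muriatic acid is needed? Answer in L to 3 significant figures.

51.1 L

Volume: 89,600 US gal × 3.785 L/gal = 339,136 L.
Alkalinity to neutralize: (181 − 138) = 43 mg/L as CaCO₃ × 339,136 L = 14,580 g as CaCO₃.
Equivalents of H⁺ required: 14,580 ÷ 50 g/eq = 291.7 eq = 291.7 mol HCl.
Mass of HCl: 291.7 × 36.5 = 10,650 g.
Mass of 18.6% solution: 10,650 / 0.186 = 57,230 g.
Volume: 57,230 g ÷ 1.12 g/mL = 51,100 mL.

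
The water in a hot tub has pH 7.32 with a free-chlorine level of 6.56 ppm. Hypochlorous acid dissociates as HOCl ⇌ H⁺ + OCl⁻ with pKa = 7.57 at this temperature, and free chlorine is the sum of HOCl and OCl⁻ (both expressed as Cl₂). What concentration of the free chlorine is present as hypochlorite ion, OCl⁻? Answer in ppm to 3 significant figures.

[OCl⁻]/[HOCl] = 10^(pH − pKa) = 10^(7.32 − 7.57) = 10^-0.25 = 0.5623.
Fraction as HOCl = 1 / (1 + 0.5623) = 0.6401.
OCl⁻ = (1 − 0.6401) × 6.56 ppm = 2.361 ppm.

2.36 ppm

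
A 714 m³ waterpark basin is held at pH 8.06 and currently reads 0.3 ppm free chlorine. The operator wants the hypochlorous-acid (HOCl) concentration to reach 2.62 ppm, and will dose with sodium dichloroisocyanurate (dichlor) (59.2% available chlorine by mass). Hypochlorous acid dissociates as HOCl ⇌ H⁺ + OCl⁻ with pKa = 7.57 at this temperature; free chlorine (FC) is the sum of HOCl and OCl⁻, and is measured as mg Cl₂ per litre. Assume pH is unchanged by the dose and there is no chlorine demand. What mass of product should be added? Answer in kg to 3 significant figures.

Volume: 714 m³ = 714,000 L.
[OCl⁻]/[HOCl] = 10^(pH − pKa) = 10^(8.06 − 7.57) = 3.09; fraction as HOCl = 1/(1 + 3.09) = 0.2445.
Free chlorine required for 2.62 ppm HOCl: 2.62 / 0.2445 = 10.72 ppm.
FC to add: 10.72 − 0.3 = 10.42 mg/L as Cl₂.
Cl₂ equivalent: 10.42 mg/L × 714,000 L = 7437 g.
Product at 59.2% available Cl: 7437 / 0.592 = 12,560 g.

12.6 kg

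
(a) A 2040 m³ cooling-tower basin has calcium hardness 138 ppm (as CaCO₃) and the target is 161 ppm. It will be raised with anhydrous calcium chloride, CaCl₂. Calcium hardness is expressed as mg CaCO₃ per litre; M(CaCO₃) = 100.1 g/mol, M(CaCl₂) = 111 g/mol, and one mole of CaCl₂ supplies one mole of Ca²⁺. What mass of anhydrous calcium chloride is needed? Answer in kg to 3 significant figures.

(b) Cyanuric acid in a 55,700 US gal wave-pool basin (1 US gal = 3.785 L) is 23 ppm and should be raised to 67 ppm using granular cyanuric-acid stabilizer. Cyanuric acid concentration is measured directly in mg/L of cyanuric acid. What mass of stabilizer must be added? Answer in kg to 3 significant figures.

(a) 52.0 kg; (b) 9.28 kg

(a) Volume: 2040 m³ = 2,040,000 L.
(a) Hardness to add: (161 − 138) = 23 mg/L as CaCO₃ × 2,040,000 L = 46,920 g as CaCO₃.
(a) Moles of Ca²⁺ (1 mol Ca²⁺ ≡ 1 mol CaCO₃): 46,920 / 100.1 g/mol = 468.7 mol.
(a) Mass of CaCl₂: 468.7 × 111 = 52,030 g.

(b) Volume: 55,700 US gal × 3.785 L/gal = 210,824 L.
(b) CYA to add: (67 − 23) = 44 mg/L × 210,824 L = 9276 g cyanuric acid.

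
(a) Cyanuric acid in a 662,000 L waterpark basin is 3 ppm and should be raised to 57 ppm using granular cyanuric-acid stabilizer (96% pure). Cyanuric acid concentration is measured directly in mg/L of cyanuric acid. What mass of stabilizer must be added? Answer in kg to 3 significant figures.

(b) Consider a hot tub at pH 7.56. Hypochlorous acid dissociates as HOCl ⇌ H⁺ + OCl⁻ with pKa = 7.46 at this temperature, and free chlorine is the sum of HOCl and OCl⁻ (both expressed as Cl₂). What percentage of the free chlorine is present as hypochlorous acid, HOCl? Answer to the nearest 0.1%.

(a) CYA to add: (57 − 3) = 54 mg/L × 662,000 L = 35,750 g cyanuric acid.
(a) At 96% purity: 35,750 / 0.96 = 37,240 g product.

(b) [OCl⁻]/[HOCl] = 10^(pH − pKa) = 10^(7.56 − 7.46) = 10^0.10 = 1.259.
(b) Fraction as HOCl = 1 / (1 + 1.259) = 0.4427.

(a) 37.2 kg; (b) 44.3%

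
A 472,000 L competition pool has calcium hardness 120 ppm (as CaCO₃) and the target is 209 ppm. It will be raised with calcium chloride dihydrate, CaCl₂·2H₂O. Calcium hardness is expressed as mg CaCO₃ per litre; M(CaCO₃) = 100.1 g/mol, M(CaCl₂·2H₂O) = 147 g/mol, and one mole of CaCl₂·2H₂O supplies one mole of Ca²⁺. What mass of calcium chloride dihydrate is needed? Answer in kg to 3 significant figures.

61.7 kg

Hardness to add: (209 − 120) = 89 mg/L as CaCO₃ × 472,000 L = 42,010 g as CaCO₃.
Moles of Ca²⁺ (1 mol Ca²⁺ ≡ 1 mol CaCO₃): 42,010 / 100.1 g/mol = 419.7 mol.
Mass of CaCl₂·2H₂O: 419.7 × 147 = 61,690 g.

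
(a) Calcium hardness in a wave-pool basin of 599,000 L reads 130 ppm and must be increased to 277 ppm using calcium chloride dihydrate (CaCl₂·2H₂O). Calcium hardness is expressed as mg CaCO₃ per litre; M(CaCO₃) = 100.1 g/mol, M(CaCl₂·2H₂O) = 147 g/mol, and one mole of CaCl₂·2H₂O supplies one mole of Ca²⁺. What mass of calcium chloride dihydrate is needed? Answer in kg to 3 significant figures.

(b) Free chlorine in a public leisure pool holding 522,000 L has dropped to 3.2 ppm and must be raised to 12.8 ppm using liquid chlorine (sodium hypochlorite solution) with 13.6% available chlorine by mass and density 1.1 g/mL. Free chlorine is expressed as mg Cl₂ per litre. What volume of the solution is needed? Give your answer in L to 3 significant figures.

(a) 129 kg; (b) 33.5 L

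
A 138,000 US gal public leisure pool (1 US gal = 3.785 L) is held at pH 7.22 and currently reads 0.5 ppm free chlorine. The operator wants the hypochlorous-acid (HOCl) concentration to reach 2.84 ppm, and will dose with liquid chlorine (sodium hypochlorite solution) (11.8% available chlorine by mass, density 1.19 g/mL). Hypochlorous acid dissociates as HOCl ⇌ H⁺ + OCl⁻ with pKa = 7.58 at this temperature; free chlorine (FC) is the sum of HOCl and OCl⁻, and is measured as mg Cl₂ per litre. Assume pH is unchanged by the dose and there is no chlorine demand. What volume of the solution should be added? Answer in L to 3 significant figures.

13.3 L

Volume: 138,000 US gal × 3.785 L/gal = 522,330 L.
[OCl⁻]/[HOCl] = 10^(pH − pKa) = 10^(7.22 − 7.58) = 0.4365; fraction as HOCl = 1/(1 + 0.4365) = 0.6961.
Free chlorine required for 2.84 ppm HOCl: 2.84 / 0.6961 = 4.08 ppm.
FC to add: 4.08 − 0.5 = 3.58 mg/L as Cl₂.
Cl₂ equivalent: 3.58 mg/L × 522,330 L = 1870 g.
Product at 11.8% available Cl: 1870 / 0.118 = 15,850 g.
Volume: 15,850 g ÷ 1.19 g/mL = 13,320 mL.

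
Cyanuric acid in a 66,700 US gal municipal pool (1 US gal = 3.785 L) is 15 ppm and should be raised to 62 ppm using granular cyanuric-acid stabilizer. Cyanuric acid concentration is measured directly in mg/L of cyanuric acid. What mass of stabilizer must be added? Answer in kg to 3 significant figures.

11.9 kg

Volume: 66,700 US gal × 3.785 L/gal = 252,460 L.
CYA to add: (62 − 15) = 47 mg/L × 252,460 L = 11,870 g cyanuric acid.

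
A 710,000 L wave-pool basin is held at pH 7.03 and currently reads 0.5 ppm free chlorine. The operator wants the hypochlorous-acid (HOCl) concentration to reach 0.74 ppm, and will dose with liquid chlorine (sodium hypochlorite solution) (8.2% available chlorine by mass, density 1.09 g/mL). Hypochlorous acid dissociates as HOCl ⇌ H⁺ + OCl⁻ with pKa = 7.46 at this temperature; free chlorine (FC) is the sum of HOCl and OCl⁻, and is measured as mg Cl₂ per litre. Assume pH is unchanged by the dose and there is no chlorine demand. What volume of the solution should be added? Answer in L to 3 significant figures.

4.09 L

[OCl⁻]/[HOCl] = 10^(pH − pKa) = 10^(7.03 − 7.46) = 0.3715; fraction as HOCl = 1/(1 + 0.3715) = 0.7291.
Free chlorine required for 0.74 ppm HOCl: 0.74 / 0.7291 = 1.015 ppm.
FC to add: 1.015 − 0.5 = 0.5149 mg/L as Cl₂.
Cl₂ equivalent: 0.5149 mg/L × 710,000 L = 365.6 g.
Product at 8.2% available Cl: 365.6 / 0.082 = 4459 g.
Volume: 4459 g ÷ 1.09 g/mL = 4090 mL.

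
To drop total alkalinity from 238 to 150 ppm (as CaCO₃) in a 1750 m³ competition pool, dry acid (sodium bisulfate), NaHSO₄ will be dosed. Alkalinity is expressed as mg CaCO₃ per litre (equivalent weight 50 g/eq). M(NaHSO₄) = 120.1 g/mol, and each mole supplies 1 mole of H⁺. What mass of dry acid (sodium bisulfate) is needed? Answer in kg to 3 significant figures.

Volume: 1750 m³ = 1,750,000 L.
Alkalinity to neutralize: (238 − 150) = 88 mg/L as CaCO₃ × 1,750,000 L = 154,000 g as CaCO₃.
Equivalents of H⁺ required: 154,000 ÷ 50 g/eq = 3080 eq = 3080 mol NaHSO₄.
Mass of NaHSO₄: 3080 × 120.1 = 369,900 g.

370 kg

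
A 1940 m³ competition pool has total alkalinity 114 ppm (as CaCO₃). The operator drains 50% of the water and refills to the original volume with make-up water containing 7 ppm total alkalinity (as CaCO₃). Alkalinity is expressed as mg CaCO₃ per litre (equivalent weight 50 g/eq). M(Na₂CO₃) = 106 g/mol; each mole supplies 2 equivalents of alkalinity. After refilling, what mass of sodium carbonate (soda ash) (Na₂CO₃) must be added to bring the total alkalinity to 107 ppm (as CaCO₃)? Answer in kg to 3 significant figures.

Volume: 1940 m³ = 1,940,000 L.
After draining 50% and refilling: 114 × 0.50 + 7 × 0.50 = 60.5 ppm.
Deficit to target: 107 − 60.5 = 46.5 mg/L.
As CaCO₃: 46.5 mg/L × 1,940,000 L = 90,210 g; ÷ 50 g/eq ÷ 2 = 902.1 mol Na₂CO₃.
Mass: 902.1 × 106 = 95,620 g.

95.6 kg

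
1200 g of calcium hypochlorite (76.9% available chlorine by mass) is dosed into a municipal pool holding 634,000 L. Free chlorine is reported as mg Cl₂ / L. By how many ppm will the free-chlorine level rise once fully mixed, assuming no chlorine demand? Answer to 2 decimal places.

1.46 ppm

Available chlorine delivered: 1200 g × 0.769 = 922.8 g as Cl₂.
Concentration rise: 922.8 g / 634,000 L = 1.456 mg/L = 1.46 ppm.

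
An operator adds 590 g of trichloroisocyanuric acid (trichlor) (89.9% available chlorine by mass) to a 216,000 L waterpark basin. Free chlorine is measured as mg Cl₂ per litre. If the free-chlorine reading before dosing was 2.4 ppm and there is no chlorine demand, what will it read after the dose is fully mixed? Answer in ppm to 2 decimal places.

4.86 ppm

Available chlorine delivered: 590 g × 0.899 = 530.4 g as Cl₂.
Concentration rise: 530.4 g / 216,000 L = 2.456 mg/L = 2.46 ppm.
Final FC: 2.4 + 2.46 = 4.86 ppm.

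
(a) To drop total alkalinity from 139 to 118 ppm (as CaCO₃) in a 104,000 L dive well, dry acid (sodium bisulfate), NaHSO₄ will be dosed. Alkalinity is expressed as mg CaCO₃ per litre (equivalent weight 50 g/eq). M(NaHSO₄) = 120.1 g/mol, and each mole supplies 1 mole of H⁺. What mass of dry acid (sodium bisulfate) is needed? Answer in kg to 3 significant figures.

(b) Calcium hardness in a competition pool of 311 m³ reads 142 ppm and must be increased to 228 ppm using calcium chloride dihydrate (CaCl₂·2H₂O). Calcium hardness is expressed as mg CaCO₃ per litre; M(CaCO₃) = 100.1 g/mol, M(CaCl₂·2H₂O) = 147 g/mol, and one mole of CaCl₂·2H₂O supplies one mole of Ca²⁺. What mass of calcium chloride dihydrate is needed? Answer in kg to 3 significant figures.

(a) Alkalinity to neutralize: (139 − 118) = 21 mg/L as CaCO₃ × 104,000 L = 2184 g as CaCO₃.
(a) Equivalents of H⁺ required: 2184 ÷ 50 g/eq = 43.68 eq = 43.68 mol NaHSO₄.
(a) Mass of NaHSO₄: 43.68 × 120.1 = 5246 g.

(b) Volume: 311 m³ = 311,000 L.
(b) Hardness to add: (228 − 142) = 86 mg/L as CaCO₃ × 311,000 L = 26,750 g as CaCO₃.
(b) Moles of Ca²⁺ (1 mol Ca²⁺ ≡ 1 mol CaCO₃): 26,750 / 100.1 g/mol = 267.2 mol.
(b) Mass of CaCl₂·2H₂O: 267.2 × 147 = 39,280 g.

(a) 5.25 kg; (b) 39.3 kg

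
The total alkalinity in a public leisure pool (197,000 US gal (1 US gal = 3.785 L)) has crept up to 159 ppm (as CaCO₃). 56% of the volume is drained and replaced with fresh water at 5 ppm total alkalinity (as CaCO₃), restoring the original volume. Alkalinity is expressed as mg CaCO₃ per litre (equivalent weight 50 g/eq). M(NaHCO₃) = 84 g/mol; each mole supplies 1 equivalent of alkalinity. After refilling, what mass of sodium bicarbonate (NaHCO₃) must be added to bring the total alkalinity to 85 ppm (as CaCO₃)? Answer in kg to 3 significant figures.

Volume: 197,000 US gal × 3.785 L/gal = 745,645 L.
After draining 56% and refilling: 159 × 0.44 + 5 × 0.56 = 72.76 ppm.
Deficit to target: 85 − 72.76 = 12.24 mg/L.
As CaCO₃: 12.24 mg/L × 745,645 L = 9127 g; ÷ 50 g/eq ÷ 1 = 182.5 mol NaHCO₃.
Mass: 182.5 × 84 = 15,330 g.

15.3 kg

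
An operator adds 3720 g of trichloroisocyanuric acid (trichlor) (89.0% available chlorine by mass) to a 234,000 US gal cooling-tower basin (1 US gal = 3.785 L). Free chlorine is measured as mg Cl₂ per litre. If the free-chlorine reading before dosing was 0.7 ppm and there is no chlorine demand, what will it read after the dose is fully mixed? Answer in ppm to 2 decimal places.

Volume: 234,000 US gal × 3.785 L/gal = 885,690 L.
Available chlorine delivered: 3720 g × 0.89 = 3311 g as Cl₂.
Concentration rise: 3311 g / 885,690 L = 3.738 mg/L = 3.74 ppm.
Final FC: 0.7 + 3.74 = 4.44 ppm.

4.44 ppm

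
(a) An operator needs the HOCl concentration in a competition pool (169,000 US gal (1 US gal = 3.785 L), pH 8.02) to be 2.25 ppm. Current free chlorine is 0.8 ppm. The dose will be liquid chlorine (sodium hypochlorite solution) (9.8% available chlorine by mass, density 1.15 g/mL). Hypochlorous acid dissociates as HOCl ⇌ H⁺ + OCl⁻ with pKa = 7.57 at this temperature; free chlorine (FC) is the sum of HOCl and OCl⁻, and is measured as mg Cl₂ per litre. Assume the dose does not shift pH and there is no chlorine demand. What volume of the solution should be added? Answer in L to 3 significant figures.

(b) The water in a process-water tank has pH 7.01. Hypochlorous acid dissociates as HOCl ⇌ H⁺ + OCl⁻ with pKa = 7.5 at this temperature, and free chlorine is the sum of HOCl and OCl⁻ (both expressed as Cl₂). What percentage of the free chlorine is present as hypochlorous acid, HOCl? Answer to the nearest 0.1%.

(a) Volume: 169,000 US gal × 3.785 L/gal = 639,665 L.
(a) [OCl⁻]/[HOCl] = 10^(pH − pKa) = 10^(8.02 − 7.57) = 2.818; fraction as HOCl = 1/(1 + 2.818) = 0.2619.
(a) Free chlorine required for 2.25 ppm HOCl: 2.25 / 0.2619 = 8.591 ppm.
(a) FC to add: 8.591 − 0.8 = 7.791 mg/L as Cl₂.
(a) Cl₂ equivalent: 7.791 mg/L × 639,665 L = 4984 g.
(a) Product at 9.8% available Cl: 4984 / 0.098 = 50,860 g.
(a) Volume: 50,860 g ÷ 1.15 g/mL = 44,220 mL.

(b) [OCl⁻]/[HOCl] = 10^(pH − pKa) = 10^(7.01 − 7.5) = 10^-0.49 = 0.3236.
(b) Fraction as HOCl = 1 / (1 + 0.3236) = 0.7555.

(a) 44.2 L; (b) 75.6%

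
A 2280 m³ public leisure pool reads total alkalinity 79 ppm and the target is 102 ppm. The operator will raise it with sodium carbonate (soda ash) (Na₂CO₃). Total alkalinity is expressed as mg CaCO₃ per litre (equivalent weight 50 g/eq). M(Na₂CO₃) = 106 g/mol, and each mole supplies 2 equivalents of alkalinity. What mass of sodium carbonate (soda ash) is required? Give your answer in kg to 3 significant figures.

Volume: 2280 m³ = 2,280,000 L.
Alkalinity to add: (102 − 79) = 23 mg/L as CaCO₃ × 2,280,000 L = 52,440 g as CaCO₃.
Equivalents: 52,440 g ÷ 50 g/eq = 1049 eq.
Each mole of Na₂CO₃ supplies 2 eq, so 1049 / 2 = 524.4 mol.
Mass: 524.4 mol × 106 g/mol = 55,590 g.

55.6 kg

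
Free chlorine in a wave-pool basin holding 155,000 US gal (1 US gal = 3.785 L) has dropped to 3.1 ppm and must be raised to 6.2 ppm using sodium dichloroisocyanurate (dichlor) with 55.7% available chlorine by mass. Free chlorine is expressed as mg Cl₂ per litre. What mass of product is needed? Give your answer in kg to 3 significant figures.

3.27 kg

Volume: 155,000 US gal × 3.785 L/gal = 586,675 L.
Chlorine deficit: 6.2 − 3.1 = 3.1 ppm = 3.1 mg/L as Cl₂.
Cl₂ equivalent needed: 3.1 mg/L × 586,675 L = 1,819,000 mg = 1819 g.
Product at 55.7% available chlorine: 1819 / 0.557 = 3265 g.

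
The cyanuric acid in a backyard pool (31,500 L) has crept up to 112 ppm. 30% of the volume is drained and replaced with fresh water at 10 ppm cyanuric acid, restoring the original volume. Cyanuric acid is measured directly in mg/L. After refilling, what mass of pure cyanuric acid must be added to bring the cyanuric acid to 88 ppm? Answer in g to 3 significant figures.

208 g

After draining 30% and refilling: 112 × 0.70 + 10 × 0.30 = 81.4 ppm.
Deficit to target: 88 − 81.4 = 6.6 mg/L.
Mass: 6.6 mg/L × 31,500 L = 207.9 g cyanuric acid.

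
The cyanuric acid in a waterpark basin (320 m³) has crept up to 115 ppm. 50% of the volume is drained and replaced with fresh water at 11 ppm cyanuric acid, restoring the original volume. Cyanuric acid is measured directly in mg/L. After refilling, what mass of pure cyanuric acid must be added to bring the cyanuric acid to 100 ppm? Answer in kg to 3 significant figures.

Volume: 320 m³ = 320,000 L.
After draining 50% and refilling: 115 × 0.50 + 11 × 0.50 = 63 ppm.
Deficit to target: 100 − 63 = 37 mg/L.
Mass: 37 mg/L × 320,000 L = 11,840 g cyanuric acid.

11.8 kg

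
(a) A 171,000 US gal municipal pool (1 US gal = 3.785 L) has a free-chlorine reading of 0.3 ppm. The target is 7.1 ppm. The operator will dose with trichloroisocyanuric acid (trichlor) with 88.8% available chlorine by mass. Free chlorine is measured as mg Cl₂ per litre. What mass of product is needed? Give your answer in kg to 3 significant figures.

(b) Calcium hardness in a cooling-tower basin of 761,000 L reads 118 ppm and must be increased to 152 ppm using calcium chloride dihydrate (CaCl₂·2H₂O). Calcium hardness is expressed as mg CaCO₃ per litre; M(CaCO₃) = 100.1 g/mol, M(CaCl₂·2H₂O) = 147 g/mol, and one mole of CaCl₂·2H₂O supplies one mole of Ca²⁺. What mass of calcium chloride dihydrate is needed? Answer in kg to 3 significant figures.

(a) 4.96 kg; (b) 38.0 kg

(a) Volume: 171,000 US gal × 3.785 L/gal = 647,235 L.
(a) Chlorine deficit: 7.1 − 0.3 = 6.8 ppm = 6.8 mg/L as Cl₂.
(a) Cl₂ equivalent needed: 6.8 mg/L × 647,235 L = 4,401,000 mg = 4401 g.
(a) Product at 88.8% available chlorine: 4401 / 0.888 = 4956 g.

(b) Hardness to add: (152 − 118) = 34 mg/L as CaCO₃ × 761,000 L = 25,870 g as CaCO₃.
(b) Moles of Ca²⁺ (1 mol Ca²⁺ ≡ 1 mol CaCO₃): 25,870 / 100.1 g/mol = 258.5 mol.
(b) Mass of CaCl₂·2H₂O: 258.5 × 147 = 38,000 g.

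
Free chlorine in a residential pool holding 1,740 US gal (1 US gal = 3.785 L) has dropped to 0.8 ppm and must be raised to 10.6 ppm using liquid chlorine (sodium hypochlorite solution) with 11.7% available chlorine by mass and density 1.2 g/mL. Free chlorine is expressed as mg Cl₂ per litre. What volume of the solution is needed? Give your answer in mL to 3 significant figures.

460 mL

Volume: 1,740 US gal × 3.785 L/gal = 6,586 L.
Chlorine deficit: 10.6 − 0.8 = 9.8 ppm = 9.8 mg/L as Cl₂.
Cl₂ equivalent needed: 9.8 mg/L × 6,586 L = 64,540 mg = 64.54 g.
Product at 11.7% available chlorine: 64.54 / 0.117 = 551.6 g.
Volume at density 1.2 g/mL: 551.6 g ÷ 1.2 g/mL = 459.7 mL.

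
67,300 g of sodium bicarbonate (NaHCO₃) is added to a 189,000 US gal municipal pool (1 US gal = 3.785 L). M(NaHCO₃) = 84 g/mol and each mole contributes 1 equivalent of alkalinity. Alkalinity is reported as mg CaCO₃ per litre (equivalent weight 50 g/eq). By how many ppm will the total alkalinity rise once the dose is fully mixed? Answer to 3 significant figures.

56.0 ppm

Volume: 189,000 US gal × 3.785 L/gal = 715,365 L.
Moles of NaHCO₃: 67,300 g ÷ 84 g/mol = 801.2 mol → 801.2 eq of alkalinity.
As CaCO₃: 801.2 eq × 50 g/eq = 40,060 g.
Rise: 40,060 g / 715,365 L × 1000 = 56 mg/L.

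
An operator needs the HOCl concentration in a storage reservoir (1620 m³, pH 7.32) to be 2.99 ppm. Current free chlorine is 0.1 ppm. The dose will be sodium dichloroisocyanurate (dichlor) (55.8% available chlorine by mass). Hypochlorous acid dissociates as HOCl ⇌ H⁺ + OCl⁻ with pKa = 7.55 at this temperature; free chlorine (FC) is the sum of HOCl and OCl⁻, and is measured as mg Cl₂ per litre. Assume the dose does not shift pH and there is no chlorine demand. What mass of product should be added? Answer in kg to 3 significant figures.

13.5 kg

Volume: 1620 m³ = 1,620,000 L.
[OCl⁻]/[HOCl] = 10^(pH − pKa) = 10^(7.32 − 7.55) = 0.5888; fraction as HOCl = 1/(1 + 0.5888) = 0.6294.
Free chlorine required for 2.99 ppm HOCl: 2.99 / 0.6294 = 4.751 ppm.
FC to add: 4.751 − 0.1 = 4.651 mg/L as Cl₂.
Cl₂ equivalent: 4.651 mg/L × 1,620,000 L = 7534 g.
Product at 55.8% available Cl: 7534 / 0.558 = 13,500 g.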